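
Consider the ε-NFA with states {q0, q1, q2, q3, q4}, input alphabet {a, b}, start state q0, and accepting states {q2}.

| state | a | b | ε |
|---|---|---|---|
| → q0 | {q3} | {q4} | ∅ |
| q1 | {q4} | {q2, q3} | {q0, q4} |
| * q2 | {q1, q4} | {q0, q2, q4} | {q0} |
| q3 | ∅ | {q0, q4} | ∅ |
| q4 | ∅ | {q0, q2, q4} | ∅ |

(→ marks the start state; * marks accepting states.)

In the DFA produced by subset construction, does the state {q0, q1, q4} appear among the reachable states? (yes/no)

Start state of the DFA: {q0} (ε-closure of the NFA start).
{q0} --a--> {q3}  [new]
{q0} --b--> {q4}  [new]
{q3} --a--> ∅  [new]
{q3} --b--> {q0, q4}  [new]
{q4} --a--> ∅  [seen]
{q4} --b--> {q0, q2, q4}  [new]
∅ --a--> ∅  [seen]
∅ --b--> ∅  [seen]
{q0, q4} --a--> {q3}  [seen]
{q0, q4} --b--> {q0, q2, q4}  [seen]
{q0, q2, q4} --a--> {q0, q1, q3, q4}  [new]
{q0, q2, q4} --b--> {q0, q2, q4}  [seen]
{q0, q1, q3, q4} --a--> {q3, q4}  [new]
{q0, q1, q3, q4} --b--> {q0, q2, q3, q4}  [new]
{q3, q4} --a--> ∅  [seen]
{q3, q4} --b--> {q0, q2, q4}  [seen]
{q0, q2, q3, q4} --a--> {q0, q1, q3, q4}  [seen]
{q0, q2, q3, q4} --b--> {q0, q2, q4}  [seen]
Reachable DFA states: {q0}, {q3}, {q4}, ∅, {q0, q4}, {q0, q2, q4}, {q0, q1, q3, q4}, {q3, q4}, {q0, q2, q3, q4}.
{q0, q1, q4} is not among them.

no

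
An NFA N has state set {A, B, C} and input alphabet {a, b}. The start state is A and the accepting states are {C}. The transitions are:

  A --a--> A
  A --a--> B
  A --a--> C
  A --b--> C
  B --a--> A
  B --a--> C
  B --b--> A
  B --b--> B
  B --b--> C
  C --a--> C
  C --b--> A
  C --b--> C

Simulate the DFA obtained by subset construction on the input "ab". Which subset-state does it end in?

{A, B, C}

Start: {A}.
δ(A,a) = {A, B, C}.
Union: {A, B, C}.
After a: {A, B, C}.
δ(A,b) = {C}; δ(B,b) = {A, B, C}; δ(C,b) = {A, C}.
Union: {A, B, C}.
After b: {A, B, C}.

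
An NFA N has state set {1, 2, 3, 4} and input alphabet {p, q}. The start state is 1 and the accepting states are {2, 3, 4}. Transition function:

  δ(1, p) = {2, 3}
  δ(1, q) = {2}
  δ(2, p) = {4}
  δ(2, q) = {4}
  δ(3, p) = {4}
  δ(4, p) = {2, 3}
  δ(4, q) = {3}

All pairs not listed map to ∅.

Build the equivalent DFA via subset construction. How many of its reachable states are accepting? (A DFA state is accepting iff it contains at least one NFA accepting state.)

Start state of the DFA: {1}.
{1} --p--> {2, 3}  [new]
{1} --q--> {2}  [new]
{2, 3} --p--> {4}  [new]
{2, 3} --q--> {4}  [seen]
{2} --p--> {4}  [seen]
{2} --q--> {4}  [seen]
{4} --p--> {2, 3}  [seen]
{4} --q--> {3}  [new]
{3} --p--> {4}  [seen]
{3} --q--> ∅  [new]
∅ --p--> ∅  [seen]
∅ --q--> ∅  [seen]
Reachable DFA states: {1}, {2, 3}, {2}, {4}, {3}, ∅.
Accepting DFA states (contain an NFA accepting state): {2, 3}, {2}, {4}, {3}.

4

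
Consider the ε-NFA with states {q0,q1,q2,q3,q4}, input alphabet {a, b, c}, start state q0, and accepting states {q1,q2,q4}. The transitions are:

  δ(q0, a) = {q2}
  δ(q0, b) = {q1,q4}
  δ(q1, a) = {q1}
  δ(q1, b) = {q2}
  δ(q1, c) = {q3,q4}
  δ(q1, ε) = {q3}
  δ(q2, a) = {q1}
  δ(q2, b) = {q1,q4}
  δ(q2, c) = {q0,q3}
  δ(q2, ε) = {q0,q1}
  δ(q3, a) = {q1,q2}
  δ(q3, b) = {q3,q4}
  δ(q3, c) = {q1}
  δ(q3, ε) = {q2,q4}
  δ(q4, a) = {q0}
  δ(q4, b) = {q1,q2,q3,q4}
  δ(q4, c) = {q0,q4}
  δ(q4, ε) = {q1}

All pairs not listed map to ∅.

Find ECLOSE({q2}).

Begin with {q2}.
q2 →ε {q0,q1}; add q0, q1.
q1 →ε {q3}; add q3.
q3 →ε {q2,q4}; add q4.
ε-closure = {q0,q1,q2,q3,q4}.

{q0,q1,q2,q3,q4}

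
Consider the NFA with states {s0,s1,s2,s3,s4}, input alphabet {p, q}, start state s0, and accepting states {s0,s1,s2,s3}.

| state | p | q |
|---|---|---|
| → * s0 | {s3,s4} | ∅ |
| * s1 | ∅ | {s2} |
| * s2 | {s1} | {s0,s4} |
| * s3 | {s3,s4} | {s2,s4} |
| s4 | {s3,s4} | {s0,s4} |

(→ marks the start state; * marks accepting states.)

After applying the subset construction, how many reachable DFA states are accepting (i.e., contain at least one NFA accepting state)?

Start state of the DFA: {s0}.
{s0} --p--> {s3,s4}  [new]
{s0} --q--> ∅  [new]
{s3,s4} --p--> {s3,s4}  [seen]
{s3,s4} --q--> {s0,s2,s4}  [new]
∅ --p--> ∅  [seen]
∅ --q--> ∅  [seen]
{s0,s2,s4} --p--> {s1,s3,s4}  [new]
{s0,s2,s4} --q--> {s0,s4}  [new]
{s1,s3,s4} --p--> {s3,s4}  [seen]
{s1,s3,s4} --q--> {s0,s2,s4}  [seen]
{s0,s4} --p--> {s3,s4}  [seen]
{s0,s4} --q--> {s0,s4}  [seen]
Reachable DFA states: {s0}, {s3,s4}, ∅, {s0,s2,s4}, {s1,s3,s4}, {s0,s4}.
Accepting DFA states (contain an NFA accepting state): {s0}, {s3,s4}, {s0,s2,s4}, {s1,s3,s4}, {s0,s4}.

5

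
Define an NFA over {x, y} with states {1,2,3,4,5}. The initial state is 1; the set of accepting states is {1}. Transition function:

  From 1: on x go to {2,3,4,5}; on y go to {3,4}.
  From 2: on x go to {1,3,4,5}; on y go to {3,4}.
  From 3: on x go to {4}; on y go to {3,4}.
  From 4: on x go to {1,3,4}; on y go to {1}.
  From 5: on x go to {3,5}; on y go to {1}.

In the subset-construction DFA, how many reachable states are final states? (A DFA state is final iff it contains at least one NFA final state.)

4

Start state of the DFA: {1}.
{1} --x--> {2,3,4,5}  [new]
{1} --y--> {3,4}  [new]
{2,3,4,5} --x--> {1,3,4,5}  [new]
{2,3,4,5} --y--> {1,3,4}  [new]
{3,4} --x--> {1,3,4}  [seen]
{3,4} --y--> {1,3,4}  [seen]
{1,3,4,5} --x--> {1,2,3,4,5}  [new]
{1,3,4,5} --y--> {1,3,4}  [seen]
{1,3,4} --x--> {1,2,3,4,5}  [seen]
{1,3,4} --y--> {1,3,4}  [seen]
{1,2,3,4,5} --x--> {1,2,3,4,5}  [seen]
{1,2,3,4,5} --y--> {1,3,4}  [seen]
Reachable DFA states: {1}, {2,3,4,5}, {3,4}, {1,3,4,5}, {1,3,4}, {1,2,3,4,5}.
Accepting DFA states (contain an NFA accepting state): {1}, {1,3,4,5}, {1,3,4}, {1,2,3,4,5}.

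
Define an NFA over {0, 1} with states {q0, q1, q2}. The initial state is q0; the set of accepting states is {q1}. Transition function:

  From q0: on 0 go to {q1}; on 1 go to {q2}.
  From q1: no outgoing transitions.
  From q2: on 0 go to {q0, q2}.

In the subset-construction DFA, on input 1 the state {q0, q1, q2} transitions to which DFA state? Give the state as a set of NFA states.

δ(q0,1) = {q2}; δ(q1,1) = ∅; δ(q2,1) = ∅.
Union: {q2}.

{q2}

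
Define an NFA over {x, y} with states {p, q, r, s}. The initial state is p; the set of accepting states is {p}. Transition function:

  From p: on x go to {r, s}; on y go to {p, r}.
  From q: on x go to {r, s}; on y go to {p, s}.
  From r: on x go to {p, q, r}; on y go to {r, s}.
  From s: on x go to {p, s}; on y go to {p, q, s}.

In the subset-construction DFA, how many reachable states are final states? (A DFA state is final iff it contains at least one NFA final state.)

4

Start state of the DFA: {p}.
{p} --x--> {r, s}  [new]
{p} --y--> {p, r}  [new]
{r, s} --x--> {p, q, r, s}  [new]
{r, s} --y--> {p, q, r, s}  [seen]
{p, r} --x--> {p, q, r, s}  [seen]
{p, r} --y--> {p, r, s}  [new]
{p, q, r, s} --x--> {p, q, r, s}  [seen]
{p, q, r, s} --y--> {p, q, r, s}  [seen]
{p, r, s} --x--> {p, q, r, s}  [seen]
{p, r, s} --y--> {p, q, r, s}  [seen]
Reachable DFA states: {p}, {r, s}, {p, r}, {p, q, r, s}, {p, r, s}.
Accepting DFA states (contain an NFA accepting state): {p}, {p, r}, {p, q, r, s}, {p, r, s}.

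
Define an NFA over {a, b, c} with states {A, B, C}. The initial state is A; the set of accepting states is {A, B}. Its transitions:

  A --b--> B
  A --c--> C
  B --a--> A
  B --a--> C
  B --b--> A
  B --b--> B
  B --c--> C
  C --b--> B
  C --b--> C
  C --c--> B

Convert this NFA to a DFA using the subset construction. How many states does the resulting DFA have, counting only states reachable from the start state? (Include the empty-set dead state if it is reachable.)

Start state of the DFA: {A}.
{A} --a--> ∅  [new]
{A} --b--> {B}  [new]
{A} --c--> {C}  [new]
∅ --a--> ∅  [seen]
∅ --b--> ∅  [seen]
∅ --c--> ∅  [seen]
{B} --a--> {A, C}  [new]
{B} --b--> {A, B}  [new]
{B} --c--> {C}  [seen]
{C} --a--> ∅  [seen]
{C} --b--> {B, C}  [new]
{C} --c--> {B}  [seen]
{A, C} --a--> ∅  [seen]
{A, C} --b--> {B, C}  [seen]
{A, C} --c--> {B, C}  [seen]
{A, B} --a--> {A, C}  [seen]
{A, B} --b--> {A, B}  [seen]
{A, B} --c--> {C}  [seen]
{B, C} --a--> {A, C}  [seen]
{B, C} --b--> {A, B, C}  [new]
{B, C} --c--> {B, C}  [seen]
{A, B, C} --a--> {A, C}  [seen]
{A, B, C} --b--> {A, B, C}  [seen]
{A, B, C} --c--> {B, C}  [seen]
Reachable DFA states: {A}, ∅, {B}, {C}, {A, C}, {A, B}, {B, C}, {A, B, C}.

8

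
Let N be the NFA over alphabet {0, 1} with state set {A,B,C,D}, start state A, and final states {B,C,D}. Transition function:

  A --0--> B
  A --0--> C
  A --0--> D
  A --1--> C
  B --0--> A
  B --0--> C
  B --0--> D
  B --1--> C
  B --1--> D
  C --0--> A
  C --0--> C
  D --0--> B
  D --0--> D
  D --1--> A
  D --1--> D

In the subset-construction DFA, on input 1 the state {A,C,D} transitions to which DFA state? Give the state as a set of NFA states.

δ(A,1) = {C}; δ(C,1) = ∅; δ(D,1) = {A,D}.
Union: {A,C,D}.

{A,C,D}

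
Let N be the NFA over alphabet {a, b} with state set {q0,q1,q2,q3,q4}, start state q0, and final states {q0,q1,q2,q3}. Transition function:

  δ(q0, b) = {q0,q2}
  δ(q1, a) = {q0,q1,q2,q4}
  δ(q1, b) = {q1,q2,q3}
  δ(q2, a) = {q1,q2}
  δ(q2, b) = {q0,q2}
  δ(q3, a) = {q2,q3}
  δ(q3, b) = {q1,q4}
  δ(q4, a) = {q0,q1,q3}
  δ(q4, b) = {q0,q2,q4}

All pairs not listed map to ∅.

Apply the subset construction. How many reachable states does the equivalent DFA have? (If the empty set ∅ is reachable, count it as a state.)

Start state of the DFA: {q0}.
{q0} --a--> ∅  [new]
{q0} --b--> {q0,q2}  [new]
∅ --a--> ∅  [seen]
∅ --b--> ∅  [seen]
{q0,q2} --a--> {q1,q2}  [new]
{q0,q2} --b--> {q0,q2}  [seen]
{q1,q2} --a--> {q0,q1,q2,q4}  [new]
{q1,q2} --b--> {q0,q1,q2,q3}  [new]
{q0,q1,q2,q4} --a--> {q0,q1,q2,q3,q4}  [new]
{q0,q1,q2,q4} --b--> {q0,q1,q2,q3,q4}  [seen]
{q0,q1,q2,q3} --a--> {q0,q1,q2,q3,q4}  [seen]
{q0,q1,q2,q3} --b--> {q0,q1,q2,q3,q4}  [seen]
{q0,q1,q2,q3,q4} --a--> {q0,q1,q2,q3,q4}  [seen]
{q0,q1,q2,q3,q4} --b--> {q0,q1,q2,q3,q4}  [seen]
Reachable DFA states: {q0}, ∅, {q0,q2}, {q1,q2}, {q0,q1,q2,q4}, {q0,q1,q2,q3}, {q0,q1,q2,q3,q4}.

7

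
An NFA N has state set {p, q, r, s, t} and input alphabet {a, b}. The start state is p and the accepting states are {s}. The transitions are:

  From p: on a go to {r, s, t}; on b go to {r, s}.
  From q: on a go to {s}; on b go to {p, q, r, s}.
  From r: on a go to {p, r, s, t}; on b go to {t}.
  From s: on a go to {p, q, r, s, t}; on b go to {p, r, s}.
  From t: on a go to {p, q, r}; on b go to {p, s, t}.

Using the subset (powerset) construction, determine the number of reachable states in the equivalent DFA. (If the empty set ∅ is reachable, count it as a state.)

5

Start state of the DFA: {p}.
{p} --a--> {r, s, t}  [new]
{p} --b--> {r, s}  [new]
{r, s, t} --a--> {p, q, r, s, t}  [new]
{r, s, t} --b--> {p, r, s, t}  [new]
{r, s} --a--> {p, q, r, s, t}  [seen]
{r, s} --b--> {p, r, s, t}  [seen]
{p, q, r, s, t} --a--> {p, q, r, s, t}  [seen]
{p, q, r, s, t} --b--> {p, q, r, s, t}  [seen]
{p, r, s, t} --a--> {p, q, r, s, t}  [seen]
{p, r, s, t} --b--> {p, r, s, t}  [seen]
Reachable DFA states: {p}, {r, s, t}, {r, s}, {p, q, r, s, t}, {p, r, s, t}.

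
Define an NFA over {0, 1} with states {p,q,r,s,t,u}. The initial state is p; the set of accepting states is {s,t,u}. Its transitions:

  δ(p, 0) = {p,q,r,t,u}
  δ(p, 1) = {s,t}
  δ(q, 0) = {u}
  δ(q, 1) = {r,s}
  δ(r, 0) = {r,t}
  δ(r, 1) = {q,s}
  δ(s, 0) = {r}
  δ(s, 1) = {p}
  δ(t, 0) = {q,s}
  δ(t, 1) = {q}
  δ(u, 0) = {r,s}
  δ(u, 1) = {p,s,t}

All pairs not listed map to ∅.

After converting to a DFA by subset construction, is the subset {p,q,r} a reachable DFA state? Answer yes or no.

Start state of the DFA: {p}.
{p} --0--> {p,q,r,t,u}  [new]
{p} --1--> {s,t}  [new]
{p,q,r,t,u} --0--> {p,q,r,s,t,u}  [new]
{p,q,r,t,u} --1--> {p,q,r,s,t}  [new]
{s,t} --0--> {q,r,s}  [new]
{s,t} --1--> {p,q}  [new]
{p,q,r,s,t,u} --0--> {p,q,r,s,t,u}  [seen]
{p,q,r,s,t,u} --1--> {p,q,r,s,t}  [seen]
{p,q,r,s,t} --0--> {p,q,r,s,t,u}  [seen]
{p,q,r,s,t} --1--> {p,q,r,s,t}  [seen]
{q,r,s} --0--> {r,t,u}  [new]
{q,r,s} --1--> {p,q,r,s}  [new]
{p,q} --0--> {p,q,r,t,u}  [seen]
{p,q} --1--> {r,s,t}  [new]
{r,t,u} --0--> {q,r,s,t}  [new]
{r,t,u} --1--> {p,q,s,t}  [new]
{p,q,r,s} --0--> {p,q,r,t,u}  [seen]
{p,q,r,s} --1--> {p,q,r,s,t}  [seen]
{r,s,t} --0--> {q,r,s,t}  [seen]
{r,s,t} --1--> {p,q,s}  [new]
{q,r,s,t} --0--> {q,r,s,t,u}  [new]
{q,r,s,t} --1--> {p,q,r,s}  [seen]
{p,q,s,t} --0--> {p,q,r,s,t,u}  [seen]
{p,q,s,t} --1--> {p,q,r,s,t}  [seen]
{p,q,s} --0--> {p,q,r,t,u}  [seen]
{p,q,s} --1--> {p,r,s,t}  [new]
{q,r,s,t,u} --0--> {q,r,s,t,u}  [seen]
{q,r,s,t,u} --1--> {p,q,r,s,t}  [seen]
{p,r,s,t} --0--> {p,q,r,s,t,u}  [seen]
{p,r,s,t} --1--> {p,q,s,t}  [seen]
Reachable DFA states: {p}, {p,q,r,t,u}, {s,t}, {p,q,r,s,t,u}, {p,q,r,s,t}, {q,r,s}, {p,q}, {r,t,u}, {p,q,r,s}, {r,s,t}, {q,r,s,t}, {p,q,s,t}, {p,q,s}, {q,r,s,t,u}, {p,r,s,t}.
{p,q,r} is not among them.

no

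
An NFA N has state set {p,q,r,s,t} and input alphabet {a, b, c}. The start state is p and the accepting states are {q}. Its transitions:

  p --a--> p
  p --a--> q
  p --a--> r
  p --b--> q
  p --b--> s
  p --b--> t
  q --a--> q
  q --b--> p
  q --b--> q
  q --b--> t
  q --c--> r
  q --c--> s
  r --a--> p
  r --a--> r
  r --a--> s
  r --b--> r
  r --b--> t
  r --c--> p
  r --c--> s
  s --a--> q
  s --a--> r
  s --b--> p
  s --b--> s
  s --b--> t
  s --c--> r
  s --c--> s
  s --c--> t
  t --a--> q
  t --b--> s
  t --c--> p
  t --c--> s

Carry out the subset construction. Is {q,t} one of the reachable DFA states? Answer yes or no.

Start state of the DFA: {p}.
{p} --a--> {p,q,r}  [new]
{p} --b--> {q,s,t}  [new]
{p} --c--> ∅  [new]
{p,q,r} --a--> {p,q,r,s}  [new]
{p,q,r} --b--> {p,q,r,s,t}  [new]
{p,q,r} --c--> {p,r,s}  [new]
{q,s,t} --a--> {q,r}  [new]
{q,s,t} --b--> {p,q,s,t}  [new]
{q,s,t} --c--> {p,r,s,t}  [new]
∅ --a--> ∅  [seen]
∅ --b--> ∅  [seen]
∅ --c--> ∅  [seen]
{p,q,r,s} --a--> {p,q,r,s}  [seen]
{p,q,r,s} --b--> {p,q,r,s,t}  [seen]
{p,q,r,s} --c--> {p,r,s,t}  [seen]
{p,q,r,s,t} --a--> {p,q,r,s}  [seen]
{p,q,r,s,t} --b--> {p,q,r,s,t}  [seen]
{p,q,r,s,t} --c--> {p,r,s,t}  [seen]
{p,r,s} --a--> {p,q,r,s}  [seen]
{p,r,s} --b--> {p,q,r,s,t}  [seen]
{p,r,s} --c--> {p,r,s,t}  [seen]
{q,r} --a--> {p,q,r,s}  [seen]
{q,r} --b--> {p,q,r,t}  [new]
{q,r} --c--> {p,r,s}  [seen]
{p,q,s,t} --a--> {p,q,r}  [seen]
{p,q,s,t} --b--> {p,q,s,t}  [seen]
{p,q,s,t} --c--> {p,r,s,t}  [seen]
{p,r,s,t} --a--> {p,q,r,s}  [seen]
{p,r,s,t} --b--> {p,q,r,s,t}  [seen]
{p,r,s,t} --c--> {p,r,s,t}  [seen]
{p,q,r,t} --a--> {p,q,r,s}  [seen]
{p,q,r,t} --b--> {p,q,r,s,t}  [seen]
{p,q,r,t} --c--> {p,r,s}  [seen]
Reachable DFA states: {p}, {p,q,r}, {q,s,t}, ∅, {p,q,r,s}, {p,q,r,s,t}, {p,r,s}, {q,r}, {p,q,s,t}, {p,r,s,t}, {p,q,r,t}.
{q,t} is not among them.

no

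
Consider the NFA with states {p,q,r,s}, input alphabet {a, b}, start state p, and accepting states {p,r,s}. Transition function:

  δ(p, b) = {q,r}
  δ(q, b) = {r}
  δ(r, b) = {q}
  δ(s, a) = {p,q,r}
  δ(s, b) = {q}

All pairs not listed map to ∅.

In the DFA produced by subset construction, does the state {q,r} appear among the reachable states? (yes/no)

yes

Start state of the DFA: {p}.
{p} --a--> ∅  [new]
{p} --b--> {q,r}  [new]
∅ --a--> ∅  [seen]
∅ --b--> ∅  [seen]
{q,r} --a--> ∅  [seen]
{q,r} --b--> {q,r}  [seen]
Reachable DFA states: {p}, ∅, {q,r}.
{q,r} is among them.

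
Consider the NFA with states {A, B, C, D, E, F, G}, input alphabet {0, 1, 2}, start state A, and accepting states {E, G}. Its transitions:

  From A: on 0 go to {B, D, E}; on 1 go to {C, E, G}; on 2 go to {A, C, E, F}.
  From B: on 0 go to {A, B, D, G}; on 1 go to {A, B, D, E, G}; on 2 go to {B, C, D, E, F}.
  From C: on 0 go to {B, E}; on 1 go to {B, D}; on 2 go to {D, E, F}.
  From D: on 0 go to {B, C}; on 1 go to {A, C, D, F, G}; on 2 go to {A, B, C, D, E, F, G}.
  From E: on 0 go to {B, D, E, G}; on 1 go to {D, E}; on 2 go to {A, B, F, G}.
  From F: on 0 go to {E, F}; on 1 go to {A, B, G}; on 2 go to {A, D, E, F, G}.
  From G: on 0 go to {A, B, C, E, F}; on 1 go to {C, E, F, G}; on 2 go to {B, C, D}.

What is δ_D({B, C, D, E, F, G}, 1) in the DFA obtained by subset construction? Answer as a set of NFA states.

δ(B,1) = {A, B, D, E, G}; δ(C,1) = {B, D}; δ(D,1) = {A, C, D, F, G}; δ(E,1) = {D, E}; δ(F,1) = {A, B, G}; δ(G,1) = {C, E, F, G}.
Union: {A, B, C, D, E, F, G}.

{A, B, C, D, E, F, G}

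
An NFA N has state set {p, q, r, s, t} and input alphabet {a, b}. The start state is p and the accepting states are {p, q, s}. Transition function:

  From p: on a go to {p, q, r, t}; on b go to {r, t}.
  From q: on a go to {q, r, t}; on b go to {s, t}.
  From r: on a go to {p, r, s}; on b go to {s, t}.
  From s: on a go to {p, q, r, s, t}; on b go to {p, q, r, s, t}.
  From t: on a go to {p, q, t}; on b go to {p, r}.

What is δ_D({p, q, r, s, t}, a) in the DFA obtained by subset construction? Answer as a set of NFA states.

δ(p,a) = {p, q, r, t}; δ(q,a) = {q, r, t}; δ(r,a) = {p, r, s}; δ(s,a) = {p, q, r, s, t}; δ(t,a) = {p, q, t}.
Union: {p, q, r, s, t}.

{p, q, r, s, t}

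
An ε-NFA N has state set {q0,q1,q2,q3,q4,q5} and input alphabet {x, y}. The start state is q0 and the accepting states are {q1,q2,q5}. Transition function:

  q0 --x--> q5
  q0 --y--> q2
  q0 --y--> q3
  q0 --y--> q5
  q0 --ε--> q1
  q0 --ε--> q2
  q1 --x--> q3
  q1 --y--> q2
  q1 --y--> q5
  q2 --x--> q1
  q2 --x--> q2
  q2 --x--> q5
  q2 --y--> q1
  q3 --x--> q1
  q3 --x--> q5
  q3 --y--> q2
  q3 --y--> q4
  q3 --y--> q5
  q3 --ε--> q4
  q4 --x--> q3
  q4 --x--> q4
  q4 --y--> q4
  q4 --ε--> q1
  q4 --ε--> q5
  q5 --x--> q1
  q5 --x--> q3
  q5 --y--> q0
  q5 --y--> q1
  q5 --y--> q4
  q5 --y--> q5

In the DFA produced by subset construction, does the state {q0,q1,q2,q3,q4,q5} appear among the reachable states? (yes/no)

yes

Start state of the DFA: {q0,q1,q2} (ε-closure of the NFA start).
{q0,q1,q2} --x--> {q1,q2,q3,q4,q5}  [new]
{q0,q1,q2} --y--> {q1,q2,q3,q4,q5}  [seen]
{q1,q2,q3,q4,q5} --x--> {q1,q2,q3,q4,q5}  [seen]
{q1,q2,q3,q4,q5} --y--> {q0,q1,q2,q4,q5}  [new]
{q0,q1,q2,q4,q5} --x--> {q1,q2,q3,q4,q5}  [seen]
{q0,q1,q2,q4,q5} --y--> {q0,q1,q2,q3,q4,q5}  [new]
{q0,q1,q2,q3,q4,q5} --x--> {q1,q2,q3,q4,q5}  [seen]
{q0,q1,q2,q3,q4,q5} --y--> {q0,q1,q2,q3,q4,q5}  [seen]
Reachable DFA states: {q0,q1,q2}, {q1,q2,q3,q4,q5}, {q0,q1,q2,q4,q5}, {q0,q1,q2,q3,q4,q5}.
{q0,q1,q2,q3,q4,q5} is among them.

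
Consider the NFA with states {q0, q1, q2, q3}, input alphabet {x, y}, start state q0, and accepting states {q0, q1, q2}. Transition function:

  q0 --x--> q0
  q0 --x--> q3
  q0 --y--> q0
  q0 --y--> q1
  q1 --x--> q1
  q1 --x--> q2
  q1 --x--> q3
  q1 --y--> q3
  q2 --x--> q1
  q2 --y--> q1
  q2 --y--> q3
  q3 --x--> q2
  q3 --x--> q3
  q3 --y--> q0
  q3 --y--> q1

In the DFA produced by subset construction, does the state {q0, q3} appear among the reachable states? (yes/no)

Start state of the DFA: {q0}.
{q0} --x--> {q0, q3}  [new]
{q0} --y--> {q0, q1}  [new]
{q0, q3} --x--> {q0, q2, q3}  [new]
{q0, q3} --y--> {q0, q1}  [seen]
{q0, q1} --x--> {q0, q1, q2, q3}  [new]
{q0, q1} --y--> {q0, q1, q3}  [new]
{q0, q2, q3} --x--> {q0, q1, q2, q3}  [seen]
{q0, q2, q3} --y--> {q0, q1, q3}  [seen]
{q0, q1, q2, q3} --x--> {q0, q1, q2, q3}  [seen]
{q0, q1, q2, q3} --y--> {q0, q1, q3}  [seen]
{q0, q1, q3} --x--> {q0, q1, q2, q3}  [seen]
{q0, q1, q3} --y--> {q0, q1, q3}  [seen]
Reachable DFA states: {q0}, {q0, q3}, {q0, q1}, {q0, q2, q3}, {q0, q1, q2, q3}, {q0, q1, q3}.
{q0, q3} is among them.

yes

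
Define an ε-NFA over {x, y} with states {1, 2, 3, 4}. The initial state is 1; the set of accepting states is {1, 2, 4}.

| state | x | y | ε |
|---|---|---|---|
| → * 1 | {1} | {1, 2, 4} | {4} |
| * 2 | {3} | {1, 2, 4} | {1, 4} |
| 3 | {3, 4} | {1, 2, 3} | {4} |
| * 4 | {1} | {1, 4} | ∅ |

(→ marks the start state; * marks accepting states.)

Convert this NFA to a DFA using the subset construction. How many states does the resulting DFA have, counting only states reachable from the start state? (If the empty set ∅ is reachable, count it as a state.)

4

Start state of the DFA: {1, 4} (ε-closure of the NFA start).
{1, 4} --x--> {1, 4}  [seen]
{1, 4} --y--> {1, 2, 4}  [new]
{1, 2, 4} --x--> {1, 3, 4}  [new]
{1, 2, 4} --y--> {1, 2, 4}  [seen]
{1, 3, 4} --x--> {1, 3, 4}  [seen]
{1, 3, 4} --y--> {1, 2, 3, 4}  [new]
{1, 2, 3, 4} --x--> {1, 3, 4}  [seen]
{1, 2, 3, 4} --y--> {1, 2, 3, 4}  [seen]
Reachable DFA states: {1, 4}, {1, 2, 4}, {1, 3, 4}, {1, 2, 3, 4}.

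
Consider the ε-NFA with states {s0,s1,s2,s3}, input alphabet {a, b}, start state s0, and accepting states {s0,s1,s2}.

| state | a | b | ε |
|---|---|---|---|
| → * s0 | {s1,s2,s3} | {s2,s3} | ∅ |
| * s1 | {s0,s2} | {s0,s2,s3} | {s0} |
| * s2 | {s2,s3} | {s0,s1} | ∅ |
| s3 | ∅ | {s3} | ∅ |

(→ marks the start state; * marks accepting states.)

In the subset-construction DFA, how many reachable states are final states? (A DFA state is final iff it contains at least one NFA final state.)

5

Start state of the DFA: {s0} (ε-closure of the NFA start).
{s0} --a--> {s0,s1,s2,s3}  [new]
{s0} --b--> {s2,s3}  [new]
{s0,s1,s2,s3} --a--> {s0,s1,s2,s3}  [seen]
{s0,s1,s2,s3} --b--> {s0,s1,s2,s3}  [seen]
{s2,s3} --a--> {s2,s3}  [seen]
{s2,s3} --b--> {s0,s1,s3}  [new]
{s0,s1,s3} --a--> {s0,s1,s2,s3}  [seen]
{s0,s1,s3} --b--> {s0,s2,s3}  [new]
{s0,s2,s3} --a--> {s0,s1,s2,s3}  [seen]
{s0,s2,s3} --b--> {s0,s1,s2,s3}  [seen]
Reachable DFA states: {s0}, {s0,s1,s2,s3}, {s2,s3}, {s0,s1,s3}, {s0,s2,s3}.
Accepting DFA states (contain an NFA accepting state): {s0}, {s0,s1,s2,s3}, {s2,s3}, {s0,s1,s3}, {s0,s2,s3}.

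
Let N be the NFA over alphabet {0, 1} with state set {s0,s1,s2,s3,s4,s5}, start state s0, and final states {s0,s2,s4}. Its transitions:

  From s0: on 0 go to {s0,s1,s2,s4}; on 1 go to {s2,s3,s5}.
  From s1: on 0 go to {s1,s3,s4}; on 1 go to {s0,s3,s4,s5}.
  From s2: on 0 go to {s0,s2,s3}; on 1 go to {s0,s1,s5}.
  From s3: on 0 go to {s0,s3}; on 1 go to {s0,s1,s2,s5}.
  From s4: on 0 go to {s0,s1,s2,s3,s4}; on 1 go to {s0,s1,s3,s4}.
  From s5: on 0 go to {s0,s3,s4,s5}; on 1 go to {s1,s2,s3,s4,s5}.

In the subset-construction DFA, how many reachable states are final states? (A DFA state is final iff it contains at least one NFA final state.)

6

Start state of the DFA: {s0}.
{s0} --0--> {s0,s1,s2,s4}  [new]
{s0} --1--> {s2,s3,s5}  [new]
{s0,s1,s2,s4} --0--> {s0,s1,s2,s3,s4}  [new]
{s0,s1,s2,s4} --1--> {s0,s1,s2,s3,s4,s5}  [new]
{s2,s3,s5} --0--> {s0,s2,s3,s4,s5}  [new]
{s2,s3,s5} --1--> {s0,s1,s2,s3,s4,s5}  [seen]
{s0,s1,s2,s3,s4} --0--> {s0,s1,s2,s3,s4}  [seen]
{s0,s1,s2,s3,s4} --1--> {s0,s1,s2,s3,s4,s5}  [seen]
{s0,s1,s2,s3,s4,s5} --0--> {s0,s1,s2,s3,s4,s5}  [seen]
{s0,s1,s2,s3,s4,s5} --1--> {s0,s1,s2,s3,s4,s5}  [seen]
{s0,s2,s3,s4,s5} --0--> {s0,s1,s2,s3,s4,s5}  [seen]
{s0,s2,s3,s4,s5} --1--> {s0,s1,s2,s3,s4,s5}  [seen]
Reachable DFA states: {s0}, {s0,s1,s2,s4}, {s2,s3,s5}, {s0,s1,s2,s3,s4}, {s0,s1,s2,s3,s4,s5}, {s0,s2,s3,s4,s5}.
Accepting DFA states (contain an NFA accepting state): {s0}, {s0,s1,s2,s4}, {s2,s3,s5}, {s0,s1,s2,s3,s4}, {s0,s1,s2,s3,s4,s5}, {s0,s2,s3,s4,s5}.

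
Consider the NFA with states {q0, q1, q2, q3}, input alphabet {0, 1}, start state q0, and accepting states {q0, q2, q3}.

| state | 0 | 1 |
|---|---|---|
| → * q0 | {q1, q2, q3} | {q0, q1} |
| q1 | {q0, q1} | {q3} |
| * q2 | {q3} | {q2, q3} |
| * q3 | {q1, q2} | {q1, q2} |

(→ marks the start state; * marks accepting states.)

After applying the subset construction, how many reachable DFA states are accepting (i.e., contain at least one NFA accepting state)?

5

Start state of the DFA: {q0}.
{q0} --0--> {q1, q2, q3}  [new]
{q0} --1--> {q0, q1}  [new]
{q1, q2, q3} --0--> {q0, q1, q2, q3}  [new]
{q1, q2, q3} --1--> {q1, q2, q3}  [seen]
{q0, q1} --0--> {q0, q1, q2, q3}  [seen]
{q0, q1} --1--> {q0, q1, q3}  [new]
{q0, q1, q2, q3} --0--> {q0, q1, q2, q3}  [seen]
{q0, q1, q2, q3} --1--> {q0, q1, q2, q3}  [seen]
{q0, q1, q3} --0--> {q0, q1, q2, q3}  [seen]
{q0, q1, q3} --1--> {q0, q1, q2, q3}  [seen]
Reachable DFA states: {q0}, {q1, q2, q3}, {q0, q1}, {q0, q1, q2, q3}, {q0, q1, q3}.
Accepting DFA states (contain an NFA accepting state): {q0}, {q1, q2, q3}, {q0, q1}, {q0, q1, q2, q3}, {q0, q1, q3}.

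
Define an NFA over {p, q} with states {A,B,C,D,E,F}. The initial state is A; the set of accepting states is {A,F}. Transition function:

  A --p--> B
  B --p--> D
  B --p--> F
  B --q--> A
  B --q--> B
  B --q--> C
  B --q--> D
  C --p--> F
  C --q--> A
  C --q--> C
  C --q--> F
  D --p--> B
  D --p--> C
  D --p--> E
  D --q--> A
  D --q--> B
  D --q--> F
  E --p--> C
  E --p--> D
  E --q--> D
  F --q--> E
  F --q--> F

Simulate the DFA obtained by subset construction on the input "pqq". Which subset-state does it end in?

Start: {A}.
δ(A,p) = {B}.
Union: {B}.
After p: {B}.
δ(B,q) = {A,B,C,D}.
Union: {A,B,C,D}.
After q: {A,B,C,D}.
δ(A,q) = ∅; δ(B,q) = {A,B,C,D}; δ(C,q) = {A,C,F}; δ(D,q) = {A,B,F}.
Union: {A,B,C,D,F}.
After q: {A,B,C,D,F}.

{A,B,C,D,F}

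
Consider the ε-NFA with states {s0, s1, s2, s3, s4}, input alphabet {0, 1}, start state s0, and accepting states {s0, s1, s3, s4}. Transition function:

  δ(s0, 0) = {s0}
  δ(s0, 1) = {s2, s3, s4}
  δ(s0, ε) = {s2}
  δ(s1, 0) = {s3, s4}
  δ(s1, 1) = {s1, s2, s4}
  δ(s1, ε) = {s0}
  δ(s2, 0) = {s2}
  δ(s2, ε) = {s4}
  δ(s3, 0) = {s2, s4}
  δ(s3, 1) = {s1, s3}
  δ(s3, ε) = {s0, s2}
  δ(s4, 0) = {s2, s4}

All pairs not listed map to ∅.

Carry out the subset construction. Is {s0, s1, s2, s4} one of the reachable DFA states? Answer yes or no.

no

Start state of the DFA: {s0, s2, s4} (ε-closure of the NFA start).
{s0, s2, s4} --0--> {s0, s2, s4}  [seen]
{s0, s2, s4} --1--> {s0, s2, s3, s4}  [new]
{s0, s2, s3, s4} --0--> {s0, s2, s4}  [seen]
{s0, s2, s3, s4} --1--> {s0, s1, s2, s3, s4}  [new]
{s0, s1, s2, s3, s4} --0--> {s0, s2, s3, s4}  [seen]
{s0, s1, s2, s3, s4} --1--> {s0, s1, s2, s3, s4}  [seen]
Reachable DFA states: {s0, s2, s4}, {s0, s2, s3, s4}, {s0, s1, s2, s3, s4}.
{s0, s1, s2, s4} is not among them.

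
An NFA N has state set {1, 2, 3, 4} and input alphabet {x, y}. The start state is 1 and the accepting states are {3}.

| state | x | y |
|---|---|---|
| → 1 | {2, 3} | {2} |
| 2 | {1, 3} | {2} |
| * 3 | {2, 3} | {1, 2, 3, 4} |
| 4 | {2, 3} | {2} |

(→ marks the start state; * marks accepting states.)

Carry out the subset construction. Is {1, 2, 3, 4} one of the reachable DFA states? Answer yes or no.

Start state of the DFA: {1}.
{1} --x--> {2, 3}  [new]
{1} --y--> {2}  [new]
{2, 3} --x--> {1, 2, 3}  [new]
{2, 3} --y--> {1, 2, 3, 4}  [new]
{2} --x--> {1, 3}  [new]
{2} --y--> {2}  [seen]
{1, 2, 3} --x--> {1, 2, 3}  [seen]
{1, 2, 3} --y--> {1, 2, 3, 4}  [seen]
{1, 2, 3, 4} --x--> {1, 2, 3}  [seen]
{1, 2, 3, 4} --y--> {1, 2, 3, 4}  [seen]
{1, 3} --x--> {2, 3}  [seen]
{1, 3} --y--> {1, 2, 3, 4}  [seen]
Reachable DFA states: {1}, {2, 3}, {2}, {1, 2, 3}, {1, 2, 3, 4}, {1, 3}.
{1, 2, 3, 4} is among them.

yes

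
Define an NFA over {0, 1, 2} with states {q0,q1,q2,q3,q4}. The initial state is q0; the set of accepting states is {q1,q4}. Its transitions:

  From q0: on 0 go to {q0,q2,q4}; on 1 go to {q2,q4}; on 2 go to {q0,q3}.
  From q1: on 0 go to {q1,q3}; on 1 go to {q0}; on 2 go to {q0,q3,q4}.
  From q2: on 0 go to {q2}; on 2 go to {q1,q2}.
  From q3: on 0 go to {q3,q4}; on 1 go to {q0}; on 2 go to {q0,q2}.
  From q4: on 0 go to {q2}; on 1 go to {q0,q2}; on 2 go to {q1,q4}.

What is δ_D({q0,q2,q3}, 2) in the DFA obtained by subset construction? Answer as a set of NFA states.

{q0,q1,q2,q3}

δ(q0,2) = {q0,q3}; δ(q2,2) = {q1,q2}; δ(q3,2) = {q0,q2}.
Union: {q0,q1,q2,q3}.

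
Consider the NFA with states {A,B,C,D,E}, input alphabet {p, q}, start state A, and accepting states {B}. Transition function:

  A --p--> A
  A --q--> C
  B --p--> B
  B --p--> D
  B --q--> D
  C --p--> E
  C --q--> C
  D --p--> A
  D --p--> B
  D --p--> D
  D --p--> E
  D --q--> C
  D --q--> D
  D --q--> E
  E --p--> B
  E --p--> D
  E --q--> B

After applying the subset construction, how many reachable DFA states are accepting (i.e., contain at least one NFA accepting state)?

4

Start state of the DFA: {A}.
{A} --p--> {A}  [seen]
{A} --q--> {C}  [new]
{C} --p--> {E}  [new]
{C} --q--> {C}  [seen]
{E} --p--> {B,D}  [new]
{E} --q--> {B}  [new]
{B,D} --p--> {A,B,D,E}  [new]
{B,D} --q--> {C,D,E}  [new]
{B} --p--> {B,D}  [seen]
{B} --q--> {D}  [new]
{A,B,D,E} --p--> {A,B,D,E}  [seen]
{A,B,D,E} --q--> {B,C,D,E}  [new]
{C,D,E} --p--> {A,B,D,E}  [seen]
{C,D,E} --q--> {B,C,D,E}  [seen]
{D} --p--> {A,B,D,E}  [seen]
{D} --q--> {C,D,E}  [seen]
{B,C,D,E} --p--> {A,B,D,E}  [seen]
{B,C,D,E} --q--> {B,C,D,E}  [seen]
Reachable DFA states: {A}, {C}, {E}, {B,D}, {B}, {A,B,D,E}, {C,D,E}, {D}, {B,C,D,E}.
Accepting DFA states (contain an NFA accepting state): {B,D}, {B}, {A,B,D,E}, {B,C,D,E}.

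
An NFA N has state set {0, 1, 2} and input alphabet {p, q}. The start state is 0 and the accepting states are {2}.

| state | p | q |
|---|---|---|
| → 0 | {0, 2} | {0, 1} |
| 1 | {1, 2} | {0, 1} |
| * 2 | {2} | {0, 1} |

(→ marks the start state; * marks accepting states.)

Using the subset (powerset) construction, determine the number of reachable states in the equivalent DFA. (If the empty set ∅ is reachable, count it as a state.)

Start state of the DFA: {0}.
{0} --p--> {0, 2}  [new]
{0} --q--> {0, 1}  [new]
{0, 2} --p--> {0, 2}  [seen]
{0, 2} --q--> {0, 1}  [seen]
{0, 1} --p--> {0, 1, 2}  [new]
{0, 1} --q--> {0, 1}  [seen]
{0, 1, 2} --p--> {0, 1, 2}  [seen]
{0, 1, 2} --q--> {0, 1}  [seen]
Reachable DFA states: {0}, {0, 2}, {0, 1}, {0, 1, 2}.

4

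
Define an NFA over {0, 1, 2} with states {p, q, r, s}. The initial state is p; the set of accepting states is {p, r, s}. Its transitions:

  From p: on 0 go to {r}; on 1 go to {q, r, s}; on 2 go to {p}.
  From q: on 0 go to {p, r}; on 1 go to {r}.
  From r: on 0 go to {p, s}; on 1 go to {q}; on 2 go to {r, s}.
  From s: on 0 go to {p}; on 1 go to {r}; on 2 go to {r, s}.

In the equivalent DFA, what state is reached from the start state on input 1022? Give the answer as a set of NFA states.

{p, r, s}

Start: {p}.
δ(p,1) = {q, r, s}.
Union: {q, r, s}.
After 1: {q, r, s}.
δ(q,0) = {p, r}; δ(r,0) = {p, s}; δ(s,0) = {p}.
Union: {p, r, s}.
After 0: {p, r, s}.
δ(p,2) = {p}; δ(r,2) = {r, s}; δ(s,2) = {r, s}.
Union: {p, r, s}.
After 2: {p, r, s}.
δ(p,2) = {p}; δ(r,2) = {r, s}; δ(s,2) = {r, s}.
Union: {p, r, s}.
After 2: {p, r, s}.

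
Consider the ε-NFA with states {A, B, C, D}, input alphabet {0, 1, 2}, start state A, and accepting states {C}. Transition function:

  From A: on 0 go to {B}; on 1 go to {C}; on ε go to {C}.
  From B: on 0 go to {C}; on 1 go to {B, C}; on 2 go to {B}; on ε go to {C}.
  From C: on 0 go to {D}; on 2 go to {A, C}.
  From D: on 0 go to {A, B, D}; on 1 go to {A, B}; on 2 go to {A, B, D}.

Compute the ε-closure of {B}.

Begin with {B}.
B →ε {C}; add C.
ε-closure = {B, C}.

{B, C}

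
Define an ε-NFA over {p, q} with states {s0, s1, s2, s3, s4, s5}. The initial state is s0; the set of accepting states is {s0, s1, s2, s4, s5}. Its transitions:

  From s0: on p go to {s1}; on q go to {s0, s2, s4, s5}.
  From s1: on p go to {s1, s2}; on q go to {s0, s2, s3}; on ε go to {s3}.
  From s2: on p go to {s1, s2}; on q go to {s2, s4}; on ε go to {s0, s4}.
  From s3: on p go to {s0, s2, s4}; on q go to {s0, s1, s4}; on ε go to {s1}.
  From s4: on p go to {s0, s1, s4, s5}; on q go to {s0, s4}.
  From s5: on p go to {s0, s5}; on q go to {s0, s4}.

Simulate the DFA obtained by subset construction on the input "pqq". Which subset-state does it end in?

Start: {s0}.
δ(s0,p) = {s1}.
Union: {s1}.
ε-closure gives {s1, s3}.
After p: {s1, s3}.
δ(s1,q) = {s0, s2, s3}; δ(s3,q) = {s0, s1, s4}.
Union: {s0, s1, s2, s3, s4}.
After q: {s0, s1, s2, s3, s4}.
δ(s0,q) = {s0, s2, s4, s5}; δ(s1,q) = {s0, s2, s3}; δ(s2,q) = {s2, s4}; δ(s3,q) = {s0, s1, s4}; δ(s4,q) = {s0, s4}.
Union: {s0, s1, s2, s3, s4, s5}.
After q: {s0, s1, s2, s3, s4, s5}.

{s0, s1, s2, s3, s4, s5}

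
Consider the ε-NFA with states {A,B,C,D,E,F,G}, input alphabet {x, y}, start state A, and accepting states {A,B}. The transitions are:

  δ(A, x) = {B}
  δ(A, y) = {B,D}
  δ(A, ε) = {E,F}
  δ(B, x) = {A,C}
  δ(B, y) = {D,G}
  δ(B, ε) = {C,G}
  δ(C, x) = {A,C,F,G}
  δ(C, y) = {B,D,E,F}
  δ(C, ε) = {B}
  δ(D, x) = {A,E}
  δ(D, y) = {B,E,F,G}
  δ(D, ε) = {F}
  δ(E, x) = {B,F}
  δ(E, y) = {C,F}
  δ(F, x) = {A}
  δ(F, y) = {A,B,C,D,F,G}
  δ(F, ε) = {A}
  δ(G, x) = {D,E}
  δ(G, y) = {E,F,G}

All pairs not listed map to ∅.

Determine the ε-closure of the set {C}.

Begin with {C}.
C →ε {B}; add B.
B →ε {C,G}; add G.
ε-closure = {B,C,G}.

{B,C,G}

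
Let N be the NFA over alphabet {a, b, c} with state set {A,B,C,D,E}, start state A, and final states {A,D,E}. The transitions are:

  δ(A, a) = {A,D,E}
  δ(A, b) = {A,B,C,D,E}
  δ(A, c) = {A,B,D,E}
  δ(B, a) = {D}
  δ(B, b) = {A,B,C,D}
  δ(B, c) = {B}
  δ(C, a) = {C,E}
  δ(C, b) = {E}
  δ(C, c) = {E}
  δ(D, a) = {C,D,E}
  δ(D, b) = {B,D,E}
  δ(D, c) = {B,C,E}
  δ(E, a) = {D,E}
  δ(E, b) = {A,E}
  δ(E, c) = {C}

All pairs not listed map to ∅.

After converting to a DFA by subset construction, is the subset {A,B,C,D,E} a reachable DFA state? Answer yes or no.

yes

Start state of the DFA: {A}.
{A} --a--> {A,D,E}  [new]
{A} --b--> {A,B,C,D,E}  [new]
{A} --c--> {A,B,D,E}  [new]
{A,D,E} --a--> {A,C,D,E}  [new]
{A,D,E} --b--> {A,B,C,D,E}  [seen]
{A,D,E} --c--> {A,B,C,D,E}  [seen]
{A,B,C,D,E} --a--> {A,C,D,E}  [seen]
{A,B,C,D,E} --b--> {A,B,C,D,E}  [seen]
{A,B,C,D,E} --c--> {A,B,C,D,E}  [seen]
{A,B,D,E} --a--> {A,C,D,E}  [seen]
{A,B,D,E} --b--> {A,B,C,D,E}  [seen]
{A,B,D,E} --c--> {A,B,C,D,E}  [seen]
{A,C,D,E} --a--> {A,C,D,E}  [seen]
{A,C,D,E} --b--> {A,B,C,D,E}  [seen]
{A,C,D,E} --c--> {A,B,C,D,E}  [seen]
Reachable DFA states: {A}, {A,D,E}, {A,B,C,D,E}, {A,B,D,E}, {A,C,D,E}.
{A,B,C,D,E} is among them.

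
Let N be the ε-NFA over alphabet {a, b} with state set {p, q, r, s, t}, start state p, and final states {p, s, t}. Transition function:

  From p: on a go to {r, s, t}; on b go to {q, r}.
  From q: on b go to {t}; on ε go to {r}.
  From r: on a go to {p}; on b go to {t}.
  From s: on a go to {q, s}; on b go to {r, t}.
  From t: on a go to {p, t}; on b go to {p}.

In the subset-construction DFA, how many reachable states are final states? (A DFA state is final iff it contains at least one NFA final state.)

Start state of the DFA: {p} (ε-closure of the NFA start).
{p} --a--> {r, s, t}  [new]
{p} --b--> {q, r}  [new]
{r, s, t} --a--> {p, q, r, s, t}  [new]
{r, s, t} --b--> {p, r, t}  [new]
{q, r} --a--> {p}  [seen]
{q, r} --b--> {t}  [new]
{p, q, r, s, t} --a--> {p, q, r, s, t}  [seen]
{p, q, r, s, t} --b--> {p, q, r, t}  [new]
{p, r, t} --a--> {p, r, s, t}  [new]
{p, r, t} --b--> {p, q, r, t}  [seen]
{t} --a--> {p, t}  [new]
{t} --b--> {p}  [seen]
{p, q, r, t} --a--> {p, r, s, t}  [seen]
{p, q, r, t} --b--> {p, q, r, t}  [seen]
{p, r, s, t} --a--> {p, q, r, s, t}  [seen]
{p, r, s, t} --b--> {p, q, r, t}  [seen]
{p, t} --a--> {p, r, s, t}  [seen]
{p, t} --b--> {p, q, r}  [new]
{p, q, r} --a--> {p, r, s, t}  [seen]
{p, q, r} --b--> {q, r, t}  [new]
{q, r, t} --a--> {p, t}  [seen]
{q, r, t} --b--> {p, t}  [seen]
Reachable DFA states: {p}, {r, s, t}, {q, r}, {p, q, r, s, t}, {p, r, t}, {t}, {p, q, r, t}, {p, r, s, t}, {p, t}, {p, q, r}, {q, r, t}.
Accepting DFA states (contain an NFA accepting state): {p}, {r, s, t}, {p, q, r, s, t}, {p, r, t}, {t}, {p, q, r, t}, {p, r, s, t}, {p, t}, {p, q, r}, {q, r, t}.

10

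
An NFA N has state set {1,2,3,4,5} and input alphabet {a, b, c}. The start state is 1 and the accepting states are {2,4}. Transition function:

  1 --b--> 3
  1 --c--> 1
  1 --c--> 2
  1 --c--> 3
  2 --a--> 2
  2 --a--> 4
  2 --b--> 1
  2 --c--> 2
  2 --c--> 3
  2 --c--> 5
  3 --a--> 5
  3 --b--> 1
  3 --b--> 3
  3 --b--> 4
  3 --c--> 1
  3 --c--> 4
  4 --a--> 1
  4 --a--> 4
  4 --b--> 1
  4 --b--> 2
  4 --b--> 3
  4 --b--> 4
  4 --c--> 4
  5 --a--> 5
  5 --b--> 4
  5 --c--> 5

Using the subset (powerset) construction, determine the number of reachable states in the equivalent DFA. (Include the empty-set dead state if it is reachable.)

Start state of the DFA: {1}.
{1} --a--> ∅  [new]
{1} --b--> {3}  [new]
{1} --c--> {1,2,3}  [new]
∅ --a--> ∅  [seen]
∅ --b--> ∅  [seen]
∅ --c--> ∅  [seen]
{3} --a--> {5}  [new]
{3} --b--> {1,3,4}  [new]
{3} --c--> {1,4}  [new]
{1,2,3} --a--> {2,4,5}  [new]
{1,2,3} --b--> {1,3,4}  [seen]
{1,2,3} --c--> {1,2,3,4,5}  [new]
{5} --a--> {5}  [seen]
{5} --b--> {4}  [new]
{5} --c--> {5}  [seen]
{1,3,4} --a--> {1,4,5}  [new]
{1,3,4} --b--> {1,2,3,4}  [new]
{1,3,4} --c--> {1,2,3,4}  [seen]
{1,4} --a--> {1,4}  [seen]
{1,4} --b--> {1,2,3,4}  [seen]
{1,4} --c--> {1,2,3,4}  [seen]
{2,4,5} --a--> {1,2,4,5}  [new]
{2,4,5} --b--> {1,2,3,4}  [seen]
{2,4,5} --c--> {2,3,4,5}  [new]
{1,2,3,4,5} --a--> {1,2,4,5}  [seen]
{1,2,3,4,5} --b--> {1,2,3,4}  [seen]
{1,2,3,4,5} --c--> {1,2,3,4,5}  [seen]
{4} --a--> {1,4}  [seen]
{4} --b--> {1,2,3,4}  [seen]
{4} --c--> {4}  [seen]
{1,4,5} --a--> {1,4,5}  [seen]
{1,4,5} --b--> {1,2,3,4}  [seen]
{1,4,5} --c--> {1,2,3,4,5}  [seen]
{1,2,3,4} --a--> {1,2,4,5}  [seen]
{1,2,3,4} --b--> {1,2,3,4}  [seen]
{1,2,3,4} --c--> {1,2,3,4,5}  [seen]
{1,2,4,5} --a--> {1,2,4,5}  [seen]
{1,2,4,5} --b--> {1,2,3,4}  [seen]
{1,2,4,5} --c--> {1,2,3,4,5}  [seen]
{2,3,4,5} --a--> {1,2,4,5}  [seen]
{2,3,4,5} --b--> {1,2,3,4}  [seen]
{2,3,4,5} --c--> {1,2,3,4,5}  [seen]
Reachable DFA states: {1}, ∅, {3}, {1,2,3}, {5}, {1,3,4}, {1,4}, {2,4,5}, {1,2,3,4,5}, {4}, {1,4,5}, {1,2,3,4}, {1,2,4,5}, {2,3,4,5}.

14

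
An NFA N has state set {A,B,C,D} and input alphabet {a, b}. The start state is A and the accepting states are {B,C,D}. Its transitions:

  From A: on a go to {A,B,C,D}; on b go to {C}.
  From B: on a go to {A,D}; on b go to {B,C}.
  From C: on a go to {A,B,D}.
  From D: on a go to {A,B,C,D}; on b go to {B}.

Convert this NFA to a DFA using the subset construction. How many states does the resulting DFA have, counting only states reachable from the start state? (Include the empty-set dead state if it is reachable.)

6

Start state of the DFA: {A}.
{A} --a--> {A,B,C,D}  [new]
{A} --b--> {C}  [new]
{A,B,C,D} --a--> {A,B,C,D}  [seen]
{A,B,C,D} --b--> {B,C}  [new]
{C} --a--> {A,B,D}  [new]
{C} --b--> ∅  [new]
{B,C} --a--> {A,B,D}  [seen]
{B,C} --b--> {B,C}  [seen]
{A,B,D} --a--> {A,B,C,D}  [seen]
{A,B,D} --b--> {B,C}  [seen]
∅ --a--> ∅  [seen]
∅ --b--> ∅  [seen]
Reachable DFA states: {A}, {A,B,C,D}, {C}, {B,C}, {A,B,D}, ∅.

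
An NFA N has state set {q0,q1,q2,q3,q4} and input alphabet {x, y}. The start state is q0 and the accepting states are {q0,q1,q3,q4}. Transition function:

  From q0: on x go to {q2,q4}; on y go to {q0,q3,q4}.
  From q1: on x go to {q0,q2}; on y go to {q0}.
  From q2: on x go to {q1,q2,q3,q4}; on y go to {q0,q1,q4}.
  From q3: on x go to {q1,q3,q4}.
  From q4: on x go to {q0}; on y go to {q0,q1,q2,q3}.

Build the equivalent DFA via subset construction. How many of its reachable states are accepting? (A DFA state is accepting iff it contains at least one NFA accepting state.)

Start state of the DFA: {q0}.
{q0} --x--> {q2,q4}  [new]
{q0} --y--> {q0,q3,q4}  [new]
{q2,q4} --x--> {q0,q1,q2,q3,q4}  [new]
{q2,q4} --y--> {q0,q1,q2,q3,q4}  [seen]
{q0,q3,q4} --x--> {q0,q1,q2,q3,q4}  [seen]
{q0,q3,q4} --y--> {q0,q1,q2,q3,q4}  [seen]
{q0,q1,q2,q3,q4} --x--> {q0,q1,q2,q3,q4}  [seen]
{q0,q1,q2,q3,q4} --y--> {q0,q1,q2,q3,q4}  [seen]
Reachable DFA states: {q0}, {q2,q4}, {q0,q3,q4}, {q0,q1,q2,q3,q4}.
Accepting DFA states (contain an NFA accepting state): {q0}, {q2,q4}, {q0,q3,q4}, {q0,q1,q2,q3,q4}.

4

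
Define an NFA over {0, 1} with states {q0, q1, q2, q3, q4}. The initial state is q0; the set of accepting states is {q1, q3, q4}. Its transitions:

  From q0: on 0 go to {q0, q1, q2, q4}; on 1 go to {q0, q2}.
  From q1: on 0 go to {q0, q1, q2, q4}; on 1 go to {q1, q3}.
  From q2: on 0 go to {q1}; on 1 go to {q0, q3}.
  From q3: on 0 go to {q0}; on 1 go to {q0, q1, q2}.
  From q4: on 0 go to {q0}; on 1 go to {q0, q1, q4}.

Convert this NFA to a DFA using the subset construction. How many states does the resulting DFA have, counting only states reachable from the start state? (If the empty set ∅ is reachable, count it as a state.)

6

Start state of the DFA: {q0}.
{q0} --0--> {q0, q1, q2, q4}  [new]
{q0} --1--> {q0, q2}  [new]
{q0, q1, q2, q4} --0--> {q0, q1, q2, q4}  [seen]
{q0, q1, q2, q4} --1--> {q0, q1, q2, q3, q4}  [new]
{q0, q2} --0--> {q0, q1, q2, q4}  [seen]
{q0, q2} --1--> {q0, q2, q3}  [new]
{q0, q1, q2, q3, q4} --0--> {q0, q1, q2, q4}  [seen]
{q0, q1, q2, q3, q4} --1--> {q0, q1, q2, q3, q4}  [seen]
{q0, q2, q3} --0--> {q0, q1, q2, q4}  [seen]
{q0, q2, q3} --1--> {q0, q1, q2, q3}  [new]
{q0, q1, q2, q3} --0--> {q0, q1, q2, q4}  [seen]
{q0, q1, q2, q3} --1--> {q0, q1, q2, q3}  [seen]
Reachable DFA states: {q0}, {q0, q1, q2, q4}, {q0, q2}, {q0, q1, q2, q3, q4}, {q0, q2, q3}, {q0, q1, q2, q3}.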